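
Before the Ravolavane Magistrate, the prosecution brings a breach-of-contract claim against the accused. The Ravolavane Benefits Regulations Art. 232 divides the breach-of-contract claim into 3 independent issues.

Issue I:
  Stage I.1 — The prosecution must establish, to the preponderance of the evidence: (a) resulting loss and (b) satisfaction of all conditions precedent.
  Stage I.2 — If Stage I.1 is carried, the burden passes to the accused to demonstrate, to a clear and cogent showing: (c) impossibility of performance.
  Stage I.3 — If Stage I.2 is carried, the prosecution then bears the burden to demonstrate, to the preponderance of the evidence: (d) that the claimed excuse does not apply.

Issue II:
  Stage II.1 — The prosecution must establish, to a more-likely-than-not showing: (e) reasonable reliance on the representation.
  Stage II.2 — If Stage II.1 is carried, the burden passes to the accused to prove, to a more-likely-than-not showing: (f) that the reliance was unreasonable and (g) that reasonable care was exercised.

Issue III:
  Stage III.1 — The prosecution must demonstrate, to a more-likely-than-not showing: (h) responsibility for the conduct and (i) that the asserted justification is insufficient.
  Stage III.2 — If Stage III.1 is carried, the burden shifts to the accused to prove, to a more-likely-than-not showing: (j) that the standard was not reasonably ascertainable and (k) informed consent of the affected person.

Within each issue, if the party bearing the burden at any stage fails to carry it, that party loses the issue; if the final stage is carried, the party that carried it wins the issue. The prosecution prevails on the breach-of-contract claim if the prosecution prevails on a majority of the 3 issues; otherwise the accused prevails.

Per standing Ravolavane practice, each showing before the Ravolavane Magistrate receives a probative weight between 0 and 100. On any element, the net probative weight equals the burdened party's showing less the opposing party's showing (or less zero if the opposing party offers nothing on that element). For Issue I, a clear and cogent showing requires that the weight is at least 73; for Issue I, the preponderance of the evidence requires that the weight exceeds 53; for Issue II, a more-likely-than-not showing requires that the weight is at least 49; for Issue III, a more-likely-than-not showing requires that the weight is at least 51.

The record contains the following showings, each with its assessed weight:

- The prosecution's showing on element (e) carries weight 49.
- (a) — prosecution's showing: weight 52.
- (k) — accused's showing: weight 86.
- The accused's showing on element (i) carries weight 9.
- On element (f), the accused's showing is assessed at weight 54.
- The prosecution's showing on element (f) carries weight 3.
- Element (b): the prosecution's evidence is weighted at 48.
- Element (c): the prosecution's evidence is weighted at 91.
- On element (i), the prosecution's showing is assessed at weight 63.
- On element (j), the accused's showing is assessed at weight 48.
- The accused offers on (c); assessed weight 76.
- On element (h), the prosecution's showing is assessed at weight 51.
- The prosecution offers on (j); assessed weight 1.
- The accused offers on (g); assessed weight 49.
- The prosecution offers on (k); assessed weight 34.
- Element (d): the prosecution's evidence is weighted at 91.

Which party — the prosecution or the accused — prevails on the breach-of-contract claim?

accused

— Issue I —
At Stage I.1 the prosecution must meet the preponderance of the evidence (weight exceeds 53): on (a) the weight is 52, which does not exceed 53, so (a) does not meet the standard; on (b) the weight is 48, which does not exceed 53, so (b) does not meet the standard.
  Not every element is met, so the prosecution fails to carry Stage I.1.
So the accused prevails on this issue.
— Issue II —
At Stage II.1 the prosecution must meet a more-likely-than-not showing (weight is at least 49): on (e) the weight is 49, ≥ 49, so (e) meets the standard.
  Stage II.1 carried; the burden shifts to the accused.
At Stage II.2 the accused must meet a more-likely-than-not showing (weight is at least 49): on (f) the weight is 54 less the opposing 3 gives net 51, ≥ 49, so (f) meets the standard; on (g) the weight is 49, which does reach 49, so (g) meets the standard.
  All elements met at the final stage.
All stages carried — the accused prevails on this issue.
— Issue III —
Stage III.1 (prosecution, a more-likely-than-not showing, weight is at least 51): (h) 51 ≥ 51 — meets; (i) net 63−9=54 ≥ 51 — meets.
  Stage III.1 carried; the burden shifts to the accused.
Stage III.2 (accused, a more-likely-than-not showing, weight is at least 51): (j) net 48−1=47 < 51 — fails; (k) net 86−34=52 ≥ 51 — meets.
  Stage III.2 not carried; the accused fails its burden.
So the prosecution prevails on this issue.
Per-issue: Issue I → accused; Issue II → accused; Issue III → prosecution. The prosecution must prevail on a majority of issues; overall, the accused prevails.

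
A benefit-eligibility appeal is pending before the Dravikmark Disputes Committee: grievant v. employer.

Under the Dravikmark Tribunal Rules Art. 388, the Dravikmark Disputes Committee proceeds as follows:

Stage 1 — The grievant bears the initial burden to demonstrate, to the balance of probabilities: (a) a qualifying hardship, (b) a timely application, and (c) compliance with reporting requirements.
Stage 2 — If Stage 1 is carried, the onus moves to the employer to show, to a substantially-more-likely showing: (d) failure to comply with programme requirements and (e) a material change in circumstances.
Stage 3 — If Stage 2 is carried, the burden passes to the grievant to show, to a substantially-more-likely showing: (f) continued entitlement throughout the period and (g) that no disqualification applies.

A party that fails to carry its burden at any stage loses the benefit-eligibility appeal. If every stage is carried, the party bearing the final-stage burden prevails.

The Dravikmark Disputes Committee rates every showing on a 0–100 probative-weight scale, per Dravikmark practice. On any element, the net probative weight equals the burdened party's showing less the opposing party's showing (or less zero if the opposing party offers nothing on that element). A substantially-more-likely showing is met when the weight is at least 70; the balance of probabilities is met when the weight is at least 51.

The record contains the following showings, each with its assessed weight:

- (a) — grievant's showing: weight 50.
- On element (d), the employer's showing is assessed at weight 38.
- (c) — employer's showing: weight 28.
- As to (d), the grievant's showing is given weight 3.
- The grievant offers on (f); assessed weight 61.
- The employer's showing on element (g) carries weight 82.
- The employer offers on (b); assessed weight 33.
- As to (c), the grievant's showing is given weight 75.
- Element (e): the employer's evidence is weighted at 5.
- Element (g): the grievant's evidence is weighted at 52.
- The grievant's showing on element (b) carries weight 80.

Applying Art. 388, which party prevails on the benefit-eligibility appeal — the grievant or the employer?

Stage 1 (grievant, the balance of probabilities, weight is at least 51): (a) 50 < 51 — fails; (b) net 80−33=47 < 51 — fails; (c) net 75−28=47 < 51 — fails.
  Stage 1 not carried; the grievant fails its burden.
The analysis ends at Stage 1; the employer prevails.

employer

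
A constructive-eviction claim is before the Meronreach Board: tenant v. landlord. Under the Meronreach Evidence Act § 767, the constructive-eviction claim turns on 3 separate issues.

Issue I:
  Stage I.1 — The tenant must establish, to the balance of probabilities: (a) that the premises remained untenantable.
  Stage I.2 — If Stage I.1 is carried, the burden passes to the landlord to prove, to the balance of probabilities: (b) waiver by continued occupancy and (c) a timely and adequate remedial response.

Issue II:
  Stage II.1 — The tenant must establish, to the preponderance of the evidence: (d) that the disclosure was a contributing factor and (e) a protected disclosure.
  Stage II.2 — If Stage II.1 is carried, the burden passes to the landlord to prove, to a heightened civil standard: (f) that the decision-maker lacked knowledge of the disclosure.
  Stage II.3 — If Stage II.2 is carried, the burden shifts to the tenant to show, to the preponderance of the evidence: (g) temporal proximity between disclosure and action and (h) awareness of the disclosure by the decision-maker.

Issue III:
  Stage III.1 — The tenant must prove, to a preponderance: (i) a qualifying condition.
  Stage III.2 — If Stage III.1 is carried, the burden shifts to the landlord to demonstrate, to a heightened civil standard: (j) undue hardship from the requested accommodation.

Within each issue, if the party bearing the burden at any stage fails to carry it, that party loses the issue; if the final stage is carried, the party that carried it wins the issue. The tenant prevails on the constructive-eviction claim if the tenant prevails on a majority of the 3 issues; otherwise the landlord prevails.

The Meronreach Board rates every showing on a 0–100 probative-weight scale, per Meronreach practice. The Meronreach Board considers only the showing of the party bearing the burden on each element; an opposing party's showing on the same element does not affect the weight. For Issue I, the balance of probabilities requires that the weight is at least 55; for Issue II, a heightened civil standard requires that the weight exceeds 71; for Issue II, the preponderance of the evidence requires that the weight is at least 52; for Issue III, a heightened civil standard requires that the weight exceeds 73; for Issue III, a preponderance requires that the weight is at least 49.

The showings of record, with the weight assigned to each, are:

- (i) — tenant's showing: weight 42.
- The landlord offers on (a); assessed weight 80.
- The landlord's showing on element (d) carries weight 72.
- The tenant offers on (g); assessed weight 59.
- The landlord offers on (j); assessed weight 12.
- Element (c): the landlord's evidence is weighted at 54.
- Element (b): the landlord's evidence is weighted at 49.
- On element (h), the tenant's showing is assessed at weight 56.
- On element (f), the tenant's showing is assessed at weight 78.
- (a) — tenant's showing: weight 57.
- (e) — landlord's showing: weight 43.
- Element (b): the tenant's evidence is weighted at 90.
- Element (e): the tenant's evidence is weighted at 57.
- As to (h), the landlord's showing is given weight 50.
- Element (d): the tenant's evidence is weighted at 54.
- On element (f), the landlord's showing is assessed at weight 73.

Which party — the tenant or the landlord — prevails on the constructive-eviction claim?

— Issue I —
At Stage I.1 the tenant must meet the balance of probabilities (weight is at least 55): on (a) the weight is 57 (the landlord's 80 is given no effect), ≥ 55, so (a) meets the standard.
  Stage I.1 carried; the burden shifts to the landlord.
At Stage I.2 the landlord must meet the balance of probabilities (weight is at least 55): on (b) the weight is 49 (the tenant's 90 is given no effect), < 55, so (b) does not meet the standard; on (c) the weight is 54, which does not reach 55, so (c) does not meet the standard.
  Stage I.2 not carried; the landlord fails its burden.
The analysis ends at Stage I.2; the tenant prevails on this issue.
— Issue II —
At Stage II.1 the tenant must meet the preponderance of the evidence (weight is at least 52): on (d) the weight is 54 (the landlord's 72 is given no effect), ≥ 52, so (d) meets the standard; on (e) the weight is 57 (the landlord's 43 is given no effect), ≥ 52, so (e) meets the standard.
  The tenant carries Stage II.1; the landlord now bears the burden.
At Stage II.2 the landlord must meet a heightened civil standard (weight exceeds 71): on (f) the weight is 73 (the tenant's 78 is given no effect), > 71, so (f) meets the standard.
  All elements met. The burden passes to the tenant.
At Stage II.3 the tenant must meet the preponderance of the evidence (weight is at least 52): on (g) the weight is 59, ≥ 52, so (g) meets the standard; on (h) the weight is 56 (the landlord's 50 is given no effect), ≥ 52, so (h) meets the standard.
  All elements met at the final stage.
All stages carried — the tenant prevails on this issue.
— Issue III —
At Stage III.1 the tenant must meet a preponderance (weight is at least 49): on (i) the weight is 42, which does not reach 49, so (i) does not meet the standard.
  Not every element is met, so the tenant fails to carry Stage III.1.
So the landlord prevails on this issue.
Per-issue: Issue I → tenant; Issue II → tenant; Issue III → landlord. The tenant must prevail on a majority of issues; overall, the tenant prevails.

tenant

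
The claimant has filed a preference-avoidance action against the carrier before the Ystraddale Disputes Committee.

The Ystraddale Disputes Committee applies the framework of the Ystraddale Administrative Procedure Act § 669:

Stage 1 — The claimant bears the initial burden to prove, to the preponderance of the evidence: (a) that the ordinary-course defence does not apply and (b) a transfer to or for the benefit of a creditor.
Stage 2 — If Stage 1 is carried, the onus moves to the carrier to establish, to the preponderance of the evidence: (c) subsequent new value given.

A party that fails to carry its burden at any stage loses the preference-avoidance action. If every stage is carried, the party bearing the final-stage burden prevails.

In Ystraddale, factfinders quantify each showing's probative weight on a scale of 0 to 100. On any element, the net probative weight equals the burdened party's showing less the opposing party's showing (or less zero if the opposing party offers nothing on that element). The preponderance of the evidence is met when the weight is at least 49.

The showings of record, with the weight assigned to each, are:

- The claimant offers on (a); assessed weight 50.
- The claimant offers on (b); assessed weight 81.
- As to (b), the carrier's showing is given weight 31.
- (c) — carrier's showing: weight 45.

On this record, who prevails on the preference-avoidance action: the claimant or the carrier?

claimant

At Stage 1 the claimant must meet the preponderance of the evidence (weight is at least 49): on (a) the weight is 50, which does reach 49, so (a) meets the standard; on (b) the weight is 81 less the opposing 31 gives net 50, which does reach 49, so (b) meets the standard.
  Stage 1 is satisfied; the onus moves to the carrier.
At Stage 2 the carrier must meet the preponderance of the evidence (weight is at least 49): on (c) the weight is 45, which does not reach 49, so (c) does not meet the standard.
  The carrier does not carry Stage 2.
The claimant prevails.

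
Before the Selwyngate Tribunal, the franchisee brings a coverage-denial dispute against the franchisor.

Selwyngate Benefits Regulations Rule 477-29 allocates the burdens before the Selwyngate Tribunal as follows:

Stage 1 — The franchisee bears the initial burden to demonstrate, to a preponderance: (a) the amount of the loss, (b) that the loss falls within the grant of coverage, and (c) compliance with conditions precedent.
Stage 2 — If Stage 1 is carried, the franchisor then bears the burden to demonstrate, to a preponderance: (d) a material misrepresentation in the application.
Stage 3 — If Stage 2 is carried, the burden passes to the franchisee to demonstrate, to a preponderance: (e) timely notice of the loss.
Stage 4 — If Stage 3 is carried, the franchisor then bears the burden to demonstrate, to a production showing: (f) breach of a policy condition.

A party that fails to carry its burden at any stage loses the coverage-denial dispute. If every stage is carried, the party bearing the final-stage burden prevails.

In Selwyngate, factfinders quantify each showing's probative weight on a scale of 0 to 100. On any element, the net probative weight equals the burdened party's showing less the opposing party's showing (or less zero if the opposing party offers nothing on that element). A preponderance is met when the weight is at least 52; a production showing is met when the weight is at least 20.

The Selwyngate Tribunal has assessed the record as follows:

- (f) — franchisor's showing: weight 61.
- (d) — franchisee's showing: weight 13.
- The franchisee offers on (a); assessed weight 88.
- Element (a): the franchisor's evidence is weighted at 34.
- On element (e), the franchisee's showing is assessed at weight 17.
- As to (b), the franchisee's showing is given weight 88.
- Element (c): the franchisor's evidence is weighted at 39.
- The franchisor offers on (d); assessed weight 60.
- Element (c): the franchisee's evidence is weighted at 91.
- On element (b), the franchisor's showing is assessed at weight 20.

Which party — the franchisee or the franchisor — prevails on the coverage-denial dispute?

franchisee

Stage 1 (franchisee, a preponderance, weight is at least 52): (a) net 88−34=54 ≥ 52 — meets; (b) net 88−20=68 ≥ 52 — meets; (c) net 91−39=52 ≥ 52 — meets.
  All elements met. The burden passes to the franchisor.
Stage 2 (franchisor, a preponderance, weight is at least 52): (d) net 60−13=47 < 52 — fails.
  Stage 2 not carried; the franchisor fails its burden.
The analysis ends at Stage 2; the franchisee prevails.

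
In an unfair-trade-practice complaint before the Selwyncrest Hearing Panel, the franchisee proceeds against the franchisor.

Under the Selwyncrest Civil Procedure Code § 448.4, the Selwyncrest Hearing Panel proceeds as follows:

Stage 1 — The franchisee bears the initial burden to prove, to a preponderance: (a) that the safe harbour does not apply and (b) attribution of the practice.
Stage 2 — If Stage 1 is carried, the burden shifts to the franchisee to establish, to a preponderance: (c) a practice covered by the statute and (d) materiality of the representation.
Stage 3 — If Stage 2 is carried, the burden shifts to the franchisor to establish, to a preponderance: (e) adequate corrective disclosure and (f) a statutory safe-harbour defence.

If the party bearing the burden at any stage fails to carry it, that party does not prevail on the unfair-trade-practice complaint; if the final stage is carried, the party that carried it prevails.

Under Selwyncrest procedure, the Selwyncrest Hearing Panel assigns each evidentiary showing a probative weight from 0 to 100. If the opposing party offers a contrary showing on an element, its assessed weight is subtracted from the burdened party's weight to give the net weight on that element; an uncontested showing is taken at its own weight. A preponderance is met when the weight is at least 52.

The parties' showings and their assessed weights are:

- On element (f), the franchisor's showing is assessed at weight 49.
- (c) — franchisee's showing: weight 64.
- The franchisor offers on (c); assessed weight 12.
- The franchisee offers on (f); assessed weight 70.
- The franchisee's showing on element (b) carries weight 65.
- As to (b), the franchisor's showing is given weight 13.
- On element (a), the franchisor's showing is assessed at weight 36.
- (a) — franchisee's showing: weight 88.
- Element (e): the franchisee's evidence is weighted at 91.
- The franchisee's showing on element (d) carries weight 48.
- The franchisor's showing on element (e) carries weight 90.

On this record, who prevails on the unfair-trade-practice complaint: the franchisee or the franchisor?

franchisor

Stage 1 (franchisee, a preponderance, weight is at least 52): (a) net 88−36=52 ≥ 52 — meets; (b) net 65−13=52 ≥ 52 — meets.
  Stage 1 is satisfied; the franchisee continues to bear the burden.
Stage 2 (franchisee, a preponderance, weight is at least 52): (c) net 64−12=52 ≥ 52 — meets; (d) 48 < 52 — fails.
  The franchisee does not carry Stage 2.
The franchisor prevails.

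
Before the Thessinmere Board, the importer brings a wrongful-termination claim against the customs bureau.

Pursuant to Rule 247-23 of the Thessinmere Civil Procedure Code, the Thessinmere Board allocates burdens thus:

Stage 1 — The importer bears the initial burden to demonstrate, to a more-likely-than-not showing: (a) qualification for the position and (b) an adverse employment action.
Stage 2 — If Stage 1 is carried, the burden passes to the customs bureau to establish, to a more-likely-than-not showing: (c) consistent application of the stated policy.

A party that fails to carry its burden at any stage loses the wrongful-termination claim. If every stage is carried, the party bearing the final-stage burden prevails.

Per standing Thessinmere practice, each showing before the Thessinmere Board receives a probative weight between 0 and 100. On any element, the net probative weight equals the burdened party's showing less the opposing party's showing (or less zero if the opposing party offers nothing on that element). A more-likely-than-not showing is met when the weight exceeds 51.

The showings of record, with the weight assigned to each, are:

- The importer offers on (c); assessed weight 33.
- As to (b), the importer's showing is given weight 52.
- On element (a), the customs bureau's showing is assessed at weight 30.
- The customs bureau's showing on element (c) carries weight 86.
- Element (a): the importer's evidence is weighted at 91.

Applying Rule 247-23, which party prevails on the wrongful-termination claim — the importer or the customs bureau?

customs bureau

At Stage 1 the importer must meet a more-likely-than-not showing (weight exceeds 51): on (a) the weight is 91 less the opposing 30 gives net 61, > 51, so (a) meets the standard; on (b) the weight is 52, > 51, so (b) meets the standard.
  Stage 1 is satisfied; the onus moves to the customs bureau.
At Stage 2 the customs bureau must meet a more-likely-than-not showing (weight exceeds 51): on (c) the weight is 86 less the opposing 33 gives net 53, > 51, so (c) meets the standard.
  The customs bureau carries the last stage.
Every stage carried; the customs bureau prevails.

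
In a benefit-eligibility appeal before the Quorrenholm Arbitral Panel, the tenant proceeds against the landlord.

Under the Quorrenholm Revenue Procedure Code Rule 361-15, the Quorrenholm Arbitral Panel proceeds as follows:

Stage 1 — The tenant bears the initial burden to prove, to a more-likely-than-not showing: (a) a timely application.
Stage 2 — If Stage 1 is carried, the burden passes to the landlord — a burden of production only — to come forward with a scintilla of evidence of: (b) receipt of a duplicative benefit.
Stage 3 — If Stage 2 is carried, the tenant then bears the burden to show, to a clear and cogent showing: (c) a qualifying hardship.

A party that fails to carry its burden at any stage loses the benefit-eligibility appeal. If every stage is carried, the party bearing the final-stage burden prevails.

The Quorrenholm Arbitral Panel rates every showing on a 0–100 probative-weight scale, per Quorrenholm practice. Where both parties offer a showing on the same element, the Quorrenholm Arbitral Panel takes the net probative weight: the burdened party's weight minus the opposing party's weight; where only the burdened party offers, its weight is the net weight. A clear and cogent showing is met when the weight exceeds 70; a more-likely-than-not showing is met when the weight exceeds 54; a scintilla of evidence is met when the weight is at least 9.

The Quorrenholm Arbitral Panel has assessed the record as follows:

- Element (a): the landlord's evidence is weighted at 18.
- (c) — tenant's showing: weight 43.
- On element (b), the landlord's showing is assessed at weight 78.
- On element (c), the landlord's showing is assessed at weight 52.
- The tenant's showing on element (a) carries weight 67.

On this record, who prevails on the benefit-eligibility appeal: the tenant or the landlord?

landlord

Stage 1 — burden on tenant; standard: a more-likely-than-not showing (weight exceeds 54).
    (a): 67 − 18 = 49 ≤ 54 [not met]
  The tenant does not carry Stage 1.
The landlord prevails.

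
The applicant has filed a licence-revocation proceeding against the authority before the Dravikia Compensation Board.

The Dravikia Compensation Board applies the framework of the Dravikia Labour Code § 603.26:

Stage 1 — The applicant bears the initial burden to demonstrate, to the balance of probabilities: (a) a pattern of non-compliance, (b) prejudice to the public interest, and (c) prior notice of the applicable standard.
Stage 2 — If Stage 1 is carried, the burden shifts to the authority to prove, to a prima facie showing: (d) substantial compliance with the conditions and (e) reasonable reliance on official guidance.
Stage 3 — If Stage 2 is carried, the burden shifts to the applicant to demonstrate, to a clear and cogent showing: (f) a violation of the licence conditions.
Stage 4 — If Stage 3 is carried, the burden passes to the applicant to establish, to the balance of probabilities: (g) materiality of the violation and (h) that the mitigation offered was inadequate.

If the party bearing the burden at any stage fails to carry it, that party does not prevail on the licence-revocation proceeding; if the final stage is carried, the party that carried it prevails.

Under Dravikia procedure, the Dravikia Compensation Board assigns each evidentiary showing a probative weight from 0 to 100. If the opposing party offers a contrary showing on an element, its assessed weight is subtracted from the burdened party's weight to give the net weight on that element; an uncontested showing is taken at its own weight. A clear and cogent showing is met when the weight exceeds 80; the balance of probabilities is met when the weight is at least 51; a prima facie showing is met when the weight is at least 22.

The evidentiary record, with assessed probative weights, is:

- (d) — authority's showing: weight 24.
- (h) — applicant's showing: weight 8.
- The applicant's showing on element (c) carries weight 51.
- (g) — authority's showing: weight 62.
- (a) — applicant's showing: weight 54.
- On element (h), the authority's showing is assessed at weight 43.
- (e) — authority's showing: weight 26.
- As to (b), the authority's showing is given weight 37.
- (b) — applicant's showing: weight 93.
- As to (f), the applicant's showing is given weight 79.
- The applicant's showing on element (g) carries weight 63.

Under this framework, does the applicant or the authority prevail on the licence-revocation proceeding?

At Stage 1 the applicant must meet the balance of probabilities (weight is at least 51): on (a) the weight is 54, ≥ 51, so (a) meets the standard; on (b) the weight is 93 less the opposing 37 gives net 56, which does reach 51, so (b) meets the standard; on (c) the weight is 51, ≥ 51, so (c) meets the standard.
  Stage 1 is satisfied; the onus moves to the authority.
At Stage 2 the authority must meet a prima facie showing (weight is at least 22): on (d) the weight is 24, which does reach 22, so (d) meets the standard; on (e) the weight is 26, ≥ 22, so (e) meets the standard.
  Stage 2 is satisfied; the onus moves to the applicant.
At Stage 3 the applicant must meet a clear and cogent showing (weight exceeds 80): on (f) the weight is 79, which does not exceed 80, so (f) does not meet the standard.
  The applicant does not carry Stage 3.
So the authority prevails.

authority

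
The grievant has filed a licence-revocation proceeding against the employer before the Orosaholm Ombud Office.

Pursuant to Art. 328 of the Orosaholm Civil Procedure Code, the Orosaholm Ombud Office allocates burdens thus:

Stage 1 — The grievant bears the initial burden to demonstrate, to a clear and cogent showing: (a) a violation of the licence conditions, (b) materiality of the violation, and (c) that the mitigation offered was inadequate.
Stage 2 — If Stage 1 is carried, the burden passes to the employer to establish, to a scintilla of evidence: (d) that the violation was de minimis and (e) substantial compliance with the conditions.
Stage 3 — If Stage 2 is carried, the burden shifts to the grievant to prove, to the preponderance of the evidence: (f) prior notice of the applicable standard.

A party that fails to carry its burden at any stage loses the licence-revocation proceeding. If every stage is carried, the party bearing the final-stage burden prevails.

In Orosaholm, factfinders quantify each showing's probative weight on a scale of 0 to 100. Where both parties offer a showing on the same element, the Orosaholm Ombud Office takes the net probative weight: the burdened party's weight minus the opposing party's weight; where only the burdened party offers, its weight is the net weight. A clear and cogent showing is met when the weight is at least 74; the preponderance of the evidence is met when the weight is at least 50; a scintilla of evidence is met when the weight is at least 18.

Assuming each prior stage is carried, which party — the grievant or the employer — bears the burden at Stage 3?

Stage 3's rule assigns the burden to the grievant (to the preponderance of the evidence).

grievant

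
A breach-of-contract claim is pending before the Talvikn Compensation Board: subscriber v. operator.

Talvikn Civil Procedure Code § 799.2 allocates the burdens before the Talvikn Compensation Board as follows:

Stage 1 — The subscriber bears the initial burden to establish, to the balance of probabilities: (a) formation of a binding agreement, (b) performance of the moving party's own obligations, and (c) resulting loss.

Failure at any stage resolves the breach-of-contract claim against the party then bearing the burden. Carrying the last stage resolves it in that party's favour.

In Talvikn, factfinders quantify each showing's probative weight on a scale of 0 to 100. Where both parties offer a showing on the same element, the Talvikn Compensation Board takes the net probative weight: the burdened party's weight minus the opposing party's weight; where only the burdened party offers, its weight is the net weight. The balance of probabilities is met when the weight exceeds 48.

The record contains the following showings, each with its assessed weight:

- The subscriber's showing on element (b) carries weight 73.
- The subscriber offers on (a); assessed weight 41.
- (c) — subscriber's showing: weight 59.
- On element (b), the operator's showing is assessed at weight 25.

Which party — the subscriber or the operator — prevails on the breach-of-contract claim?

operator

At Stage 1 the subscriber must meet the balance of probabilities (weight exceeds 48): on (a) the weight is 41, which does not exceed 48, so (a) does not meet the standard; on (b) the weight is 73 less the opposing 25 gives net 48, ≤ 48, so (b) does not meet the standard; on (c) the weight is 59, which does exceed 48, so (c) meets the standard.
  Not every element is met, so the subscriber fails to carry Stage 1.
The analysis ends at Stage 1; the operator prevails.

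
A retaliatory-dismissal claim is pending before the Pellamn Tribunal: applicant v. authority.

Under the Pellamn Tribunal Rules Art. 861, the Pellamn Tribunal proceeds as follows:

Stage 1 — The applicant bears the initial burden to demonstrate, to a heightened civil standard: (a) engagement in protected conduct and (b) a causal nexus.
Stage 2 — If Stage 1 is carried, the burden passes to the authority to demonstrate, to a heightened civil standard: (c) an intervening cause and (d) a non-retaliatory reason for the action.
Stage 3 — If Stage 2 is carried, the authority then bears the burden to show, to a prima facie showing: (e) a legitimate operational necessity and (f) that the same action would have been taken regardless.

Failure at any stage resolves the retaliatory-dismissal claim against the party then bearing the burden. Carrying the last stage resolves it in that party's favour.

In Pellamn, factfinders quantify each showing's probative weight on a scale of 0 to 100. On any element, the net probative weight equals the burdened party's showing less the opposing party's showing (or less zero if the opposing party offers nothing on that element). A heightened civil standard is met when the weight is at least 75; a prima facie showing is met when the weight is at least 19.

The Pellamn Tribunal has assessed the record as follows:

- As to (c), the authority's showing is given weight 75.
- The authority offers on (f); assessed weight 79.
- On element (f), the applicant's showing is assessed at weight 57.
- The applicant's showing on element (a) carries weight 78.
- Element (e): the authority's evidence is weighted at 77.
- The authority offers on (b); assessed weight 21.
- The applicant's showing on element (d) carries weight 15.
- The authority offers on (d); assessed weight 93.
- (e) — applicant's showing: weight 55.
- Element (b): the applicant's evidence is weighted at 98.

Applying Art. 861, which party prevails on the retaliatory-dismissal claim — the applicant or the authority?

Stage 1 (applicant, a heightened civil standard, weight is at least 75): (a) 78 ≥ 75 — meets; (b) net 98−21=77 ≥ 75 — meets.
  All elements met. The burden passes to the authority.
Stage 2 (authority, a heightened civil standard, weight is at least 75): (c) 75 ≥ 75 — meets; (d) net 93−15=78 ≥ 75 — meets.
  Stage 2 carried; the burden remains with the authority.
Stage 3 (authority, a prima facie showing, weight is at least 19): (e) net 77−55=22 ≥ 19 — meets; (f) net 79−57=22 ≥ 19 — meets.
  The authority carries the last stage.
With every stage satisfied, the authority prevails.

authority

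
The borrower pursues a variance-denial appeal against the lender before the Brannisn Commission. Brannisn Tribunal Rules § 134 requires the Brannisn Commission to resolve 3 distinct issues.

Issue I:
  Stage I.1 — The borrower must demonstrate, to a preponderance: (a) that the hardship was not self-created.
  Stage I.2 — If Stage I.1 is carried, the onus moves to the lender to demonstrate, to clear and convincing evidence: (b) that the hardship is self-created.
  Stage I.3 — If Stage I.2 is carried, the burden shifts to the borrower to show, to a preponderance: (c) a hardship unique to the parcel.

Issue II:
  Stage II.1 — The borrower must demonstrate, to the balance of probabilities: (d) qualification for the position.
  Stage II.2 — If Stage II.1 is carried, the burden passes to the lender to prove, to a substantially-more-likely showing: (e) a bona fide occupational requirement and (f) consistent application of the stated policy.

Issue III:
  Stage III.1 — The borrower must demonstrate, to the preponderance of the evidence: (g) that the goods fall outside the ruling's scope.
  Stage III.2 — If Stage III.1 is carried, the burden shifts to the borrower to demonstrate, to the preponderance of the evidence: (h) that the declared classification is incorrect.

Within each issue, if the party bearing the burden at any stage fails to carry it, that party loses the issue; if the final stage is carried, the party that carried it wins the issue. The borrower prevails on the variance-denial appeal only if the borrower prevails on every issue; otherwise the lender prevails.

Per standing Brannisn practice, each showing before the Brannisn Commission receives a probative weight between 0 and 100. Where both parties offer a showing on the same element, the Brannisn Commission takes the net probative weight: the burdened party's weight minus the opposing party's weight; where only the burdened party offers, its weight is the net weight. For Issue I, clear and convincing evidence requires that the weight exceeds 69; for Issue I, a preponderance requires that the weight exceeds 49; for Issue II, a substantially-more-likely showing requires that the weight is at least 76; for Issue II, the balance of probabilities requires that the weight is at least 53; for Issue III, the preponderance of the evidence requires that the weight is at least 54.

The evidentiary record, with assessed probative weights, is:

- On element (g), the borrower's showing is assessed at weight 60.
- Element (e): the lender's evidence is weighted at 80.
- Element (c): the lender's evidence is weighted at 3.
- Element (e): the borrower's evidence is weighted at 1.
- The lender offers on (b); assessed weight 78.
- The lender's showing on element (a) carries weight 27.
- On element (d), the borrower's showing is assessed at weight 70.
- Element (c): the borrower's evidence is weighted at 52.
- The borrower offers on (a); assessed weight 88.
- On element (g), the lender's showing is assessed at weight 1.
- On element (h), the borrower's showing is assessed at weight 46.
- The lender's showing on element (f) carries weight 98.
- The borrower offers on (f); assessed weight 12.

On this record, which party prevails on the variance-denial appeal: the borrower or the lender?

lender

— Issue I —
Stage I.1 (borrower, a preponderance, weight exceeds 49): (a) net 88−27=61 > 49 — meets.
  The borrower carries Stage I.1; the lender now bears the burden.
Stage I.2 (lender, clear and convincing evidence, weight exceeds 69): (b) 78 > 69 — meets.
  The lender carries Stage I.2; the borrower now bears the burden.
Stage I.3 (borrower, a preponderance, weight exceeds 49): (c) net 52−3=49 ≤ 49 — fails.
  The borrower does not carry Stage I.3.
So the lender prevails on this issue.
— Issue II —
Stage II.1 (borrower, the balance of probabilities, weight is at least 53): (d) 70 ≥ 53 — meets.
  Stage II.1 carried; the burden shifts to the lender.
Stage II.2 (lender, a substantially-more-likely showing, weight is at least 76): (e) net 80−1=79 ≥ 76 — meets; (f) net 98−12=86 ≥ 76 — meets.
  Stage II.2 carried; the final stage is satisfied.
Every stage carried; the lender prevails on this issue.
— Issue III —
Stage III.1 (borrower, the preponderance of the evidence, weight is at least 54): (g) net 60−1=59 ≥ 54 — meets.
  Stage III.1 carried; the burden remains with the borrower.
Stage III.2 (borrower, the preponderance of the evidence, weight is at least 54): (h) 46 < 54 — fails.
  The borrower does not carry Stage III.2.
So the lender prevails on this issue.
Per-issue: Issue I → lender; Issue II → lender; Issue III → lender. The borrower must prevail on every issue; overall, the lender prevails.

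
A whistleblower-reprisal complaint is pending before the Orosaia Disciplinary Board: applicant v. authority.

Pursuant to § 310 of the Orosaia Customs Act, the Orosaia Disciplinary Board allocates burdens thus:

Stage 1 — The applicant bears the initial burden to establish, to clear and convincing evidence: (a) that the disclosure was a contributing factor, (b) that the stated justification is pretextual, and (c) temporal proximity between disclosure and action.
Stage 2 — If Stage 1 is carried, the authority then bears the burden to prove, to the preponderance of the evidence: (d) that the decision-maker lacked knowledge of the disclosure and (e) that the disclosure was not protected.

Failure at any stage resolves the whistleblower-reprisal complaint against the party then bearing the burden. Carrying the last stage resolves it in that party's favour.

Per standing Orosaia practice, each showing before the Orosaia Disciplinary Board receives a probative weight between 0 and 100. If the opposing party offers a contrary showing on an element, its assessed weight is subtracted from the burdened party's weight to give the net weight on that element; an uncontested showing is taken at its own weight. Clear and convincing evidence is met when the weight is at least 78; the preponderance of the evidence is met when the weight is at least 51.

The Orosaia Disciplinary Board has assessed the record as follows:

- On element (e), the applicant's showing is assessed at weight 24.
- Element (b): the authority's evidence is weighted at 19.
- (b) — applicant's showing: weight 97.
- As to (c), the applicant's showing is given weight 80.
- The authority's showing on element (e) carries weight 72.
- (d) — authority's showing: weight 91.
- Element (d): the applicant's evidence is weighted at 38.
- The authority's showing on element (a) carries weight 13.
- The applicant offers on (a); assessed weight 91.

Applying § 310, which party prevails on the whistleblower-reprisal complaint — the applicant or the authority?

At Stage 1 the applicant must meet clear and convincing evidence (weight is at least 78): on (a) the weight is 91 less the opposing 13 gives net 78, which does reach 78, so (a) meets the standard; on (b) the weight is 97 less the opposing 19 gives net 78, which does reach 78, so (b) meets the standard; on (c) the weight is 80, ≥ 78, so (c) meets the standard.
  All elements met. The burden passes to the authority.
At Stage 2 the authority must meet the preponderance of the evidence (weight is at least 51): on (d) the weight is 91 less the opposing 38 gives net 53, ≥ 51, so (d) meets the standard; on (e) the weight is 72 less the opposing 24 gives net 48, < 51, so (e) does not meet the standard.
  The authority does not carry Stage 2.
The applicant prevails.

applicant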